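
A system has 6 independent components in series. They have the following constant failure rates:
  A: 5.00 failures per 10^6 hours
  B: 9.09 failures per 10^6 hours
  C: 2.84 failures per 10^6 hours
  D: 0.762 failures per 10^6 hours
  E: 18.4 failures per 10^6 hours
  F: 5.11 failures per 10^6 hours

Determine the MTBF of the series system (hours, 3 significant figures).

Series of exponential components: λ_sys = Σ λ_i
λ_sys = 0.00000500 + 0.00000909 + 0.00000284 + 0.000000762 + 0.0000184 + 0.00000511 = 4.1202e-05 /h
MTBF = 1 / λ_sys = 24300 h

24300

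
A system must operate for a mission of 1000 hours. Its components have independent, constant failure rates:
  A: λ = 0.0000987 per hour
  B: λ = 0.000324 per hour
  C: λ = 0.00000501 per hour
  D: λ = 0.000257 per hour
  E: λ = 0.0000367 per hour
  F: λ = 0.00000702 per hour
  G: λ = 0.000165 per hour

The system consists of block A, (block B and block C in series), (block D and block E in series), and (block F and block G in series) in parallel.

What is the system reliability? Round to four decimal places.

0.9989

R(A) = exp(−0.0000987 × 1000) = 0.906014
R(B) = exp(−0.000324 × 1000) = 0.723250
R(C) = exp(−0.00000501 × 1000) = 0.995003
R(D) = exp(−0.000257 × 1000) = 0.773368
R(E) = exp(−0.0000367 × 1000) = 0.963965
R(F) = exp(−0.00000702 × 1000) = 0.993005
R(G) = exp(−0.000165 × 1000) = 0.847894
Series (B and C): 0.723250 × 0.995003 = 0.719636
Series (D and E): 0.773368 × 0.963965 = 0.745500
Series (F and G): 0.993005 × 0.847894 = 0.841963
Parallel (A, [0.719636], [0.745500], and [0.841963]): 1 − (1 − 0.906014)(1 − 0.719636)(1 − 0.745500)(1 − 0.841963) = 0.9989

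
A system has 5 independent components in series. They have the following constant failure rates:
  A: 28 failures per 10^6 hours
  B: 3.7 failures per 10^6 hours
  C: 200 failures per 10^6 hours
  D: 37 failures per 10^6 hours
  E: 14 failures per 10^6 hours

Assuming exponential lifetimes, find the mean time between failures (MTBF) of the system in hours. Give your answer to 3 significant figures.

Series of exponential components: λ_sys = Σ λ_i
λ_sys = 0.000028 + 0.0000037 + 0.00020 + 0.000037 + 0.000014 = 2.8270e-04 /h
MTBF = 1 / λ_sys = 3540 h

3540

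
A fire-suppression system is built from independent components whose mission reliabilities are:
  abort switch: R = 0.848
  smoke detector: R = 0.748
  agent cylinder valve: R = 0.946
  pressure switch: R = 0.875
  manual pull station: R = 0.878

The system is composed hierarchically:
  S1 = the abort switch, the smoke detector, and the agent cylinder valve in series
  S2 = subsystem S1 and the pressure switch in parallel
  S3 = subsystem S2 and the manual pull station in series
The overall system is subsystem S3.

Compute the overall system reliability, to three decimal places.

Series (abort switch, smoke detector, and agent cylinder valve): 0.84800 × 0.74800 × 0.94600 = 0.60005
Parallel ([0.60005] and pressure switch): 1 − (1 − 0.60005)(1 − 0.87500) = 0.95001
Series ([0.95001] and manual pull station): 0.95001 × 0.87800 = 0.834

0.834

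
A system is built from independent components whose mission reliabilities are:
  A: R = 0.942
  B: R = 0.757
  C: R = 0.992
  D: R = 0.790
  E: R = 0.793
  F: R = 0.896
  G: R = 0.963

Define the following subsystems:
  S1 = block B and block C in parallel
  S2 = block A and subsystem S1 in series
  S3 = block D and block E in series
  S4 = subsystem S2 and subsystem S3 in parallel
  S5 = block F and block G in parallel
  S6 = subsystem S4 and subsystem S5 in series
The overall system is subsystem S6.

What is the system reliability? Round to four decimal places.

Parallel (B and C): 1 − (1 − 0.757000)(1 − 0.992000) = 0.998056
Series (A and [0.998056]): 0.942000 × 0.998056 = 0.940169
Series (D and E): 0.790000 × 0.793000 = 0.626470
Parallel ([0.940169] and [0.626470]): 1 − (1 − 0.940169)(1 − 0.626470) = 0.977651
Parallel (F and G): 1 − (1 − 0.896000)(1 − 0.963000) = 0.996152
Series ([0.977651] and [0.996152]): 0.977651 × 0.996152 = 0.9739

0.9739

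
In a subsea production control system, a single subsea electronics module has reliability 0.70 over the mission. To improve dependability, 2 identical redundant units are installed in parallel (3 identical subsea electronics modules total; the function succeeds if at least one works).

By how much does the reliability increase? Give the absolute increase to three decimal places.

R_before = 0.70
R_after = 1 − (1 − 0.70)^3 = 0.973
ΔR = 0.973 − 0.70 = 0.273

0.273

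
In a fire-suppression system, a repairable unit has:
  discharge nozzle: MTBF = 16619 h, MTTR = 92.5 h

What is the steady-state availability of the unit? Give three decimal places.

0.994

A(discharge nozzle) = MTBF/(MTBF+MTTR) = 16619/(16619+92.5) = 0.994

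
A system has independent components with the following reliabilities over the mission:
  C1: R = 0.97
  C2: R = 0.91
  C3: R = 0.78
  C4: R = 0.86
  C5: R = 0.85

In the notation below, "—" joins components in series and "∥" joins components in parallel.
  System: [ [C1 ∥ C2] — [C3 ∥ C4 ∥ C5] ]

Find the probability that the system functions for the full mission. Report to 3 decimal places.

Parallel (C1 and C2): 1 − (1 − 0.97000)(1 − 0.91000) = 0.99730
Parallel (C3, C4, and C5): 1 − (1 − 0.78000)(1 − 0.86000)(1 − 0.85000) = 0.99538
Series ([0.99730] and [0.99538]): 0.99730 × 0.99538 = 0.993

0.993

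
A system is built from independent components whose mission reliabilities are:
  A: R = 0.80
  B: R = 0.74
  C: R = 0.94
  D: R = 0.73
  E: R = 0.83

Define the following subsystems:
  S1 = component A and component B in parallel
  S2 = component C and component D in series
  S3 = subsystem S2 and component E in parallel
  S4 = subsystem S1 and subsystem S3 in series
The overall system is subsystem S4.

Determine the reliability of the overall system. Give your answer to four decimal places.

0.8974

Parallel (A and B): 1 − (1 − 0.800000)(1 − 0.740000) = 0.948000
Series (C and D): 0.940000 × 0.730000 = 0.686200
Parallel ([0.686200] and E): 1 − (1 − 0.686200)(1 − 0.830000) = 0.946654
Series ([0.948000] and [0.946654]): 0.948000 × 0.946654 = 0.8974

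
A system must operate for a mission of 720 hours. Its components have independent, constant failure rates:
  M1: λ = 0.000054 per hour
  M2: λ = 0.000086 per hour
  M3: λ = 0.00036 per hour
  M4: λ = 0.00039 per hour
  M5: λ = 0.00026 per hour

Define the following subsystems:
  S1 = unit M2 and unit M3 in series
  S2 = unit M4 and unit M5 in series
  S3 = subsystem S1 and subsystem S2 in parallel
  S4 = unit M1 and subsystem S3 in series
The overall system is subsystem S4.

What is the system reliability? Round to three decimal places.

R(M1) = exp(−0.000054 × 720) = 0.96187
R(M2) = exp(−0.000086 × 720) = 0.93996
R(M3) = exp(−0.00036 × 720) = 0.77167
R(M4) = exp(−0.00039 × 720) = 0.75518
R(M5) = exp(−0.00026 × 720) = 0.82928
Series (M2 and M3): 0.93996 × 0.77167 = 0.72534
Series (M4 and M5): 0.75518 × 0.82928 = 0.62626
Parallel ([0.72534] and [0.62626]): 1 − (1 − 0.72534)(1 − 0.62626) = 0.89735
Series (M1 and [0.89735]): 0.96187 × 0.89735 = 0.863

0.863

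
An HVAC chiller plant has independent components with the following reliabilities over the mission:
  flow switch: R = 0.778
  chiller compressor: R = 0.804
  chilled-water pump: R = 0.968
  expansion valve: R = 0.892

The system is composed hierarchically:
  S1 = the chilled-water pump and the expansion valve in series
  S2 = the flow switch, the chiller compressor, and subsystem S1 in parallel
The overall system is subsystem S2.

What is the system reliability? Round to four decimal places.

0.9941

Series (chilled-water pump and expansion valve): 0.968000 × 0.892000 = 0.863456
Parallel (flow switch, chiller compressor, and [0.863456]): 1 − (1 − 0.778000)(1 − 0.804000)(1 − 0.863456) = 0.9941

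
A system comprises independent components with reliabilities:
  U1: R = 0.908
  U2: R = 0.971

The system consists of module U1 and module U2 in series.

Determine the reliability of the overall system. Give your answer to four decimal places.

0.8817

Series (U1 and U2): 0.908000 × 0.971000 = 0.8817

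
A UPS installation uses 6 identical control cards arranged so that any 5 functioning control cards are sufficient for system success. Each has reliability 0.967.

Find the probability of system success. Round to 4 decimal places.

0.9851

R = Σ_{i=5}^{6} C(6,i) p^i (1−p)^{6−i} with p = 0.967
C(6,5)·0.967^5·0.033^1 = 0.167416
C(6,6)·0.967^6·0.033^0 = 0.817634
Sum = 0.9851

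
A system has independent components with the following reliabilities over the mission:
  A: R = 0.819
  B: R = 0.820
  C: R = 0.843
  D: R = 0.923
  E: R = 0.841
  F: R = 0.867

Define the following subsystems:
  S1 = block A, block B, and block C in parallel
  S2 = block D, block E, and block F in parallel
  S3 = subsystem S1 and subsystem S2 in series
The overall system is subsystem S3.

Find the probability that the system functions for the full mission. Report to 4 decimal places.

Parallel (A, B, and C): 1 − (1 − 0.819000)(1 − 0.820000)(1 − 0.843000) = 0.994885
Parallel (D, E, and F): 1 − (1 − 0.923000)(1 − 0.841000)(1 − 0.867000) = 0.998372
Series ([0.994885] and [0.998372]): 0.994885 × 0.998372 = 0.9933

0.9933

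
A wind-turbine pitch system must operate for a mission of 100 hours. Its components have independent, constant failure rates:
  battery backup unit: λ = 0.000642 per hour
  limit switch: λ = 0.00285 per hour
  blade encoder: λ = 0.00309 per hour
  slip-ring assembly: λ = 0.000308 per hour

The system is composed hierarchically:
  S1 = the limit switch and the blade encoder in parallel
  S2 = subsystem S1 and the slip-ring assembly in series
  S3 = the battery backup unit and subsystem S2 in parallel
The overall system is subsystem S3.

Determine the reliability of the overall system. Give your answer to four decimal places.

0.9941

R(battery backup unit) = exp(−0.000642 × 100) = 0.937817
R(limit switch) = exp(−0.00285 × 100) = 0.752014
R(blade encoder) = exp(−0.00309 × 100) = 0.734181
R(slip-ring assembly) = exp(−0.000308 × 100) = 0.969669
Parallel (limit switch and blade encoder): 1 − (1 − 0.752014)(1 − 0.734181) = 0.934081
Series ([0.934081] and slip-ring assembly): 0.934081 × 0.969669 = 0.905749
Parallel (battery backup unit and [0.905749]): 1 − (1 − 0.937817)(1 − 0.905749) = 0.9941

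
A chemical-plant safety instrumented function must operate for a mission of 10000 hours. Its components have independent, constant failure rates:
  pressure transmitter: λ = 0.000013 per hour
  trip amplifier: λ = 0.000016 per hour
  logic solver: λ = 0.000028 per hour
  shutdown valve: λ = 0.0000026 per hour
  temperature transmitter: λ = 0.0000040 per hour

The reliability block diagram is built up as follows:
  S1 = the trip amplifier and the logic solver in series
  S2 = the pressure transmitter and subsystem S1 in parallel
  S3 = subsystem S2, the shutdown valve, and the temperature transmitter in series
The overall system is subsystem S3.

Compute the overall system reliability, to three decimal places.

R(pressure transmitter) = exp(−0.000013 × 10000) = 0.87810
R(trip amplifier) = exp(−0.000016 × 10000) = 0.85214
R(logic solver) = exp(−0.000028 × 10000) = 0.75578
R(shutdown valve) = exp(−0.0000026 × 10000) = 0.97434
R(temperature transmitter) = exp(−0.0000040 × 10000) = 0.96079
Series (trip amplifier and logic solver): 0.85214 × 0.75578 = 0.64403
Parallel (pressure transmitter and [0.64403]): 1 − (1 − 0.87810)(1 − 0.64403) = 0.95661
Series ([0.95661], shutdown valve, and temperature transmitter): 0.95661 × 0.97434 × 0.96079 = 0.896

0.896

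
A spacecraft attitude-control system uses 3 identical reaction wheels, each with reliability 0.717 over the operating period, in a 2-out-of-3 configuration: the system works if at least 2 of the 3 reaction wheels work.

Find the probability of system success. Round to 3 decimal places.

R = Σ_{i=2}^{3} C(3,i) p^i (1−p)^{3−i} with p = 0.717
C(3,2)·0.717^2·0.283^1 = 0.43646
C(3,3)·0.717^3·0.283^0 = 0.36860
Sum = 0.805

0.805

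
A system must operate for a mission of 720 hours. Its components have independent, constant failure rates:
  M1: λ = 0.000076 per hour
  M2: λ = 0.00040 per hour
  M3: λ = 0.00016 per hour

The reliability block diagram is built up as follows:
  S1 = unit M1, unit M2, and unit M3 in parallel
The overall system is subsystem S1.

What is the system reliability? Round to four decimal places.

R(M1) = exp(−0.000076 × 720) = 0.946750
R(M2) = exp(−0.00040 × 720) = 0.749762
R(M3) = exp(−0.00016 × 720) = 0.891188
Parallel (M1, M2, and M3): 1 − (1 − 0.946750)(1 − 0.749762)(1 − 0.891188) = 0.9986

0.9986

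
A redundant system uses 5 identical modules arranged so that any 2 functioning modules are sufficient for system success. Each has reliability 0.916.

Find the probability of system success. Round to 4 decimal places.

0.9998

R = Σ_{i=2}^{5} C(5,i) p^i (1−p)^{5−i} with p = 0.916
C(5,2)·0.916^2·0.084^3 = 0.004973
C(5,3)·0.916^3·0.084^2 = 0.054231
C(5,4)·0.916^4·0.084^1 = 0.295686
C(5,5)·0.916^5·0.084^0 = 0.644878
Sum = 0.9998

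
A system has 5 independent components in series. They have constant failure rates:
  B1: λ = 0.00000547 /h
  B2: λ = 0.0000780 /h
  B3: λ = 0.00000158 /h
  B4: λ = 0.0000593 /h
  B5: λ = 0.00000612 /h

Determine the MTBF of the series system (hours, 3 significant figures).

Series of exponential components: λ_sys = Σ λ_i
λ_sys = 0.00000547 + 0.0000780 + 0.00000158 + 0.0000593 + 0.00000612 = 1.5047e-04 /h
MTBF = 1 / λ_sys = 6650 h

6650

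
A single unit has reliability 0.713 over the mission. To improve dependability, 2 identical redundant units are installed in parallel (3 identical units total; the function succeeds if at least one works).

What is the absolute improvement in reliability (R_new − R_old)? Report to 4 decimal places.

0.2634

R_before = 0.713
R_after = 1 − (1 − 0.713)^3 = 0.9764
ΔR = 0.9764 − 0.713 = 0.2634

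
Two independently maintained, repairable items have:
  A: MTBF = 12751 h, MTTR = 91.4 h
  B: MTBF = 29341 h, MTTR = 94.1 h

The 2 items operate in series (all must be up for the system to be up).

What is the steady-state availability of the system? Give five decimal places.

A(A) = MTBF/(MTBF+MTTR) = 12751/(12751+91.4) = 0.992883
A(B) = MTBF/(MTBF+MTTR) = 29341/(29341+94.1) = 0.996803
Series availability: 0.992883 × 0.996803 = 0.98971

0.98971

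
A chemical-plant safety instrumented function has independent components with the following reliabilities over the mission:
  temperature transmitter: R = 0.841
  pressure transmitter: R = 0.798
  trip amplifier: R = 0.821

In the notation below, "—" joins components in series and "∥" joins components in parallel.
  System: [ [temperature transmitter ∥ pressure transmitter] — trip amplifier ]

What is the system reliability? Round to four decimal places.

0.7946

Parallel (temperature transmitter and pressure transmitter): 1 − (1 − 0.841000)(1 − 0.798000) = 0.967882
Series ([0.967882] and trip amplifier): 0.967882 × 0.821000 = 0.7946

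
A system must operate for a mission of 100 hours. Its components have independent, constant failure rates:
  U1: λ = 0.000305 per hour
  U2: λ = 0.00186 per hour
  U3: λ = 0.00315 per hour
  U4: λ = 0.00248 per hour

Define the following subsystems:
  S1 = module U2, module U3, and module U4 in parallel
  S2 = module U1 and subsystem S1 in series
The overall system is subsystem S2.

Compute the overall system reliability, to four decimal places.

R(U1) = exp(−0.000305 × 100) = 0.969960
R(U2) = exp(−0.00186 × 100) = 0.830274
R(U3) = exp(−0.00315 × 100) = 0.729789
R(U4) = exp(−0.00248 × 100) = 0.780360
Parallel (U2, U3, and U4): 1 − (1 − 0.830274)(1 − 0.729789)(1 − 0.780360) = 0.989927
Series (U1 and [0.989927]): 0.969960 × 0.989927 = 0.9602

0.9602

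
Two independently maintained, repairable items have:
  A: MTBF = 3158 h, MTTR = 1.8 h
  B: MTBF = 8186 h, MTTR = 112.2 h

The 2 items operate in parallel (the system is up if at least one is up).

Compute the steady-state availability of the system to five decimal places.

0.99999

A(A) = MTBF/(MTBF+MTTR) = 3158/(3158+1.8) = 0.999430
A(B) = MTBF/(MTBF+MTTR) = 8186/(8186+112.2) = 0.986479
Parallel availability: 1 − (1 − 0.999430)(1 − 0.986479) = 0.99999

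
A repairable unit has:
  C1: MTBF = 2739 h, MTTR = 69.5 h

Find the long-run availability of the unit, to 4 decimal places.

0.9753

A(C1) = MTBF/(MTBF+MTTR) = 2739/(2739+69.5) = 0.9753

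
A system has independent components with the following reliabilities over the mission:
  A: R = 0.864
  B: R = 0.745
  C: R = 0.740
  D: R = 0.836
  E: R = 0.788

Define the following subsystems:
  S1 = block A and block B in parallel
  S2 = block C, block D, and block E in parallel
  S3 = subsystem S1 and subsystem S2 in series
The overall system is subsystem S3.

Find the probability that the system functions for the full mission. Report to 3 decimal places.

0.957

Parallel (A and B): 1 − (1 − 0.86400)(1 − 0.74500) = 0.96532
Parallel (C, D, and E): 1 − (1 − 0.74000)(1 − 0.83600)(1 − 0.78800) = 0.99096
Series ([0.96532] and [0.99096]): 0.96532 × 0.99096 = 0.957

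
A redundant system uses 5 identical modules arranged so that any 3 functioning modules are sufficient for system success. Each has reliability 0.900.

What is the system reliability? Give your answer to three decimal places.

R = Σ_{i=3}^{5} C(5,i) p^i (1−p)^{5−i} with p = 0.900
C(5,3)·0.900^3·0.100^2 = 0.07290
C(5,4)·0.900^4·0.100^1 = 0.32805
C(5,5)·0.900^5·0.100^0 = 0.59049
Sum = 0.991

0.991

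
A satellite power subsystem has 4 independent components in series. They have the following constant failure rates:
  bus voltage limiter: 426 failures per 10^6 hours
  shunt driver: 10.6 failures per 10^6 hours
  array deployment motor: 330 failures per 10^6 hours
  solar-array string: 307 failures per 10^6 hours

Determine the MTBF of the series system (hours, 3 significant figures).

931

Series of exponential components: λ_sys = Σ λ_i
λ_sys = 0.000426 + 0.0000106 + 0.000330 + 0.000307 = 1.0736e-03 /h
MTBF = 1 / λ_sys = 931 h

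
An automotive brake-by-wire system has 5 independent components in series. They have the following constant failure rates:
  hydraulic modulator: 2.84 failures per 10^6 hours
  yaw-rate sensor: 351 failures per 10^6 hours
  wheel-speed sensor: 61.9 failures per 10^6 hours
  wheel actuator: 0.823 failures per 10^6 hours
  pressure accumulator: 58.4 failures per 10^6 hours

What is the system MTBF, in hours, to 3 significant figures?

2110

Series of exponential components: λ_sys = Σ λ_i
λ_sys = 0.00000284 + 0.000351 + 0.0000619 + 0.000000823 + 0.0000584 = 4.7496e-04 /h
MTBF = 1 / λ_sys = 2110 h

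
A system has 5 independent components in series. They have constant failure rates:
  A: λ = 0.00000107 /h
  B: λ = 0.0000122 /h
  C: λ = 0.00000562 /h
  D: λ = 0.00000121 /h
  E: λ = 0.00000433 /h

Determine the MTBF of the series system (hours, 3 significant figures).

Series of exponential components: λ_sys = Σ λ_i
λ_sys = 0.00000107 + 0.0000122 + 0.00000562 + 0.00000121 + 0.00000433 = 2.4430e-05 /h
MTBF = 1 / λ_sys = 40900 h

40900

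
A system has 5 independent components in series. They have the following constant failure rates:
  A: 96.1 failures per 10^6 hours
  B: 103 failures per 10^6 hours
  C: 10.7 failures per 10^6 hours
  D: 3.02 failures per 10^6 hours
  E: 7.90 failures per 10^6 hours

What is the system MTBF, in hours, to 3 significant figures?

Series of exponential components: λ_sys = Σ λ_i
λ_sys = 0.0000961 + 0.000103 + 0.0000107 + 0.00000302 + 0.00000790 = 2.2072e-04 /h
MTBF = 1 / λ_sys = 4530 h

4530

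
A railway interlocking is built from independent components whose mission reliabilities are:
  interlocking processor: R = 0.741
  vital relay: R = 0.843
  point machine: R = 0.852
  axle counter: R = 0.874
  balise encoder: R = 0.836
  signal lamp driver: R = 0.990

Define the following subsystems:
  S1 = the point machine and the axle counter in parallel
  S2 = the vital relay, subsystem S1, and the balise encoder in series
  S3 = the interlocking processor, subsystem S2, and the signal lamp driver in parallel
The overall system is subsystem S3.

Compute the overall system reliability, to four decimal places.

0.9992

Parallel (point machine and axle counter): 1 − (1 − 0.852000)(1 − 0.874000) = 0.981352
Series (vital relay, [0.981352], and balise encoder): 0.843000 × 0.981352 × 0.836000 = 0.691606
Parallel (interlocking processor, [0.691606], and signal lamp driver): 1 − (1 − 0.741000)(1 − 0.691606)(1 − 0.990000) = 0.9992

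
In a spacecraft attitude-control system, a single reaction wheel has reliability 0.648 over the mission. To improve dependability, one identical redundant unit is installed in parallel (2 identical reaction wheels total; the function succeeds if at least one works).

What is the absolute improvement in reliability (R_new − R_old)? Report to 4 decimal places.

R_before = 0.648
R_after = 1 − (1 − 0.648)^2 = 0.8761
ΔR = 0.8761 − 0.648 = 0.2281

0.2281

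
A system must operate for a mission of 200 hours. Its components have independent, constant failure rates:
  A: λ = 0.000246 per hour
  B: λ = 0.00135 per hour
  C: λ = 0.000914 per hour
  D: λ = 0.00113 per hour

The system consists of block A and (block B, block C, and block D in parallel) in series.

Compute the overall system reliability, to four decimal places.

0.9444

R(A) = exp(−0.000246 × 200) = 0.951991
R(B) = exp(−0.00135 × 200) = 0.763379
R(C) = exp(−0.000914 × 200) = 0.832935
R(D) = exp(−0.00113 × 200) = 0.797718
Parallel (B, C, and D): 1 − (1 − 0.763379)(1 − 0.832935)(1 − 0.797718) = 0.992004
Series (A and [0.992004]): 0.951991 × 0.992004 = 0.9444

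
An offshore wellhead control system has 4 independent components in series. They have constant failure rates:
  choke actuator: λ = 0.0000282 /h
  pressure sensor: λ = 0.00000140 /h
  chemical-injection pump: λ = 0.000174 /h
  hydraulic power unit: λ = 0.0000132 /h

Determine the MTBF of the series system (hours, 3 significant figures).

Series of exponential components: λ_sys = Σ λ_i
λ_sys = 0.0000282 + 0.00000140 + 0.000174 + 0.0000132 = 2.1680e-04 /h
MTBF = 1 / λ_sys = 4610 h

4610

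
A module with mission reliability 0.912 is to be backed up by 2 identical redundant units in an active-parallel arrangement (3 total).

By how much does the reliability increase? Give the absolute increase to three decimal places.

R_before = 0.912
R_after = 1 − (1 − 0.912)^3 = 0.999
ΔR = 0.999 − 0.912 = 0.087

0.087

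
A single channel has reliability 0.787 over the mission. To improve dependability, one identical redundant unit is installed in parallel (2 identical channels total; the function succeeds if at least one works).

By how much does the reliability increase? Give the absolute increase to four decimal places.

0.1676

R_before = 0.787
R_after = 1 − (1 − 0.787)^2 = 0.9546
ΔR = 0.9546 − 0.787 = 0.1676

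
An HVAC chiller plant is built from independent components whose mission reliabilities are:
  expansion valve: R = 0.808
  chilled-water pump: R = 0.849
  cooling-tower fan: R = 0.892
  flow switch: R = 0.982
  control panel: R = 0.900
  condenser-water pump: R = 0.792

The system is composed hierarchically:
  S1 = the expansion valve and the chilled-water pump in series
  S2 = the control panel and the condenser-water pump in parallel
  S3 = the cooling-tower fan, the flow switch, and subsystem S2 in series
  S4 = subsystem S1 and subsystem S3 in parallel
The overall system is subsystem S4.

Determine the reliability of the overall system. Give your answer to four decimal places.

0.9553

Series (expansion valve and chilled-water pump): 0.808000 × 0.849000 = 0.685992
Parallel (control panel and condenser-water pump): 1 − (1 − 0.900000)(1 − 0.792000) = 0.979200
Series (cooling-tower fan, flow switch, and [0.979200]): 0.892000 × 0.982000 × 0.979200 = 0.857724
Parallel ([0.685992] and [0.857724]): 1 − (1 − 0.685992)(1 − 0.857724) = 0.9553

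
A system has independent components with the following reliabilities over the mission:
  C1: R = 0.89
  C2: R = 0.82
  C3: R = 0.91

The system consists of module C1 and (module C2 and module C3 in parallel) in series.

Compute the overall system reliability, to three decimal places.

0.876

Parallel (C2 and C3): 1 − (1 − 0.82000)(1 − 0.91000) = 0.98380
Series (C1 and [0.98380]): 0.89000 × 0.98380 = 0.876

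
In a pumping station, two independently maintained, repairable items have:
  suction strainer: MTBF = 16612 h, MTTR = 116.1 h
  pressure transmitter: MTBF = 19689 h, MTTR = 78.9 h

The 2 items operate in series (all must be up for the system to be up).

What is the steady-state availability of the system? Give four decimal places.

0.9891

A(suction strainer) = MTBF/(MTBF+MTTR) = 16612/(16612+116.1) = 0.993060
A(pressure transmitter) = MTBF/(MTBF+MTTR) = 19689/(19689+78.9) = 0.996009
Series availability: 0.993060 × 0.996009 = 0.9891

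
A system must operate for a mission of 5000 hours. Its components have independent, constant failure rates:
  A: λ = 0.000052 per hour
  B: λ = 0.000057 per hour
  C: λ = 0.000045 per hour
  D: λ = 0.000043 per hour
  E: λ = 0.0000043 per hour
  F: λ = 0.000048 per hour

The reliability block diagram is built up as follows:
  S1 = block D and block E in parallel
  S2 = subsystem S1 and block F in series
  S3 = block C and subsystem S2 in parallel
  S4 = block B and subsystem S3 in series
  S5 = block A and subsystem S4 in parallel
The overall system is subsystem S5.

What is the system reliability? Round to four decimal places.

R(A) = exp(−0.000052 × 5000) = 0.771052
R(B) = exp(−0.000057 × 5000) = 0.752014
R(C) = exp(−0.000045 × 5000) = 0.798516
R(D) = exp(−0.000043 × 5000) = 0.806541
R(E) = exp(−0.0000043 × 5000) = 0.978729
R(F) = exp(−0.000048 × 5000) = 0.786628
Parallel (D and E): 1 − (1 − 0.806541)(1 − 0.978729) = 0.995885
Series ([0.995885] and F): 0.995885 × 0.786628 = 0.783391
Parallel (C and [0.783391]): 1 − (1 − 0.798516)(1 − 0.783391) = 0.956357
Series (B and [0.956357]): 0.752014 × 0.956357 = 0.719194
Parallel (A and [0.719194]): 1 − (1 − 0.771052)(1 − 0.719194) = 0.9357

0.9357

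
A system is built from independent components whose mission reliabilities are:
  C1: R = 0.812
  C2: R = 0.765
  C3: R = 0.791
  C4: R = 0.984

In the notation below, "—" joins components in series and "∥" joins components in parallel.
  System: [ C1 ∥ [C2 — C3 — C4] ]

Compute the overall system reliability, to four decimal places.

Series (C2, C3, and C4): 0.765000 × 0.791000 × 0.984000 = 0.595433
Parallel (C1 and [0.595433]): 1 − (1 − 0.812000)(1 − 0.595433) = 0.9239

0.9239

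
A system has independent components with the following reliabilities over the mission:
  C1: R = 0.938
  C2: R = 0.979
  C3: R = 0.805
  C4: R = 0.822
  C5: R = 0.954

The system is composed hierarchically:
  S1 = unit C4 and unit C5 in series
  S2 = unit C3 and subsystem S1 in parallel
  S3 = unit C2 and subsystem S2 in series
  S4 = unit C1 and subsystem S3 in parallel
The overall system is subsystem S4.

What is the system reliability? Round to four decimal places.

Series (C4 and C5): 0.822000 × 0.954000 = 0.784188
Parallel (C3 and [0.784188]): 1 − (1 − 0.805000)(1 − 0.784188) = 0.957917
Series (C2 and [0.957917]): 0.979000 × 0.957917 = 0.937801
Parallel (C1 and [0.937801]): 1 − (1 − 0.938000)(1 − 0.937801) = 0.9961

0.9961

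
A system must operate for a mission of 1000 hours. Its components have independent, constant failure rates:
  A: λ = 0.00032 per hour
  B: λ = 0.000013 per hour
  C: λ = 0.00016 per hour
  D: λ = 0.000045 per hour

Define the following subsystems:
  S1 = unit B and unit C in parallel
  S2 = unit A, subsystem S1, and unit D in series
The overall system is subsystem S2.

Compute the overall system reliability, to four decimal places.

R(A) = exp(−0.00032 × 1000) = 0.726149
R(B) = exp(−0.000013 × 1000) = 0.987084
R(C) = exp(−0.00016 × 1000) = 0.852144
R(D) = exp(−0.000045 × 1000) = 0.955997
Parallel (B and C): 1 − (1 − 0.987084)(1 − 0.852144) = 0.998090
Series (A, [0.998090], and D): 0.726149 × 0.998090 × 0.955997 = 0.6929

0.6929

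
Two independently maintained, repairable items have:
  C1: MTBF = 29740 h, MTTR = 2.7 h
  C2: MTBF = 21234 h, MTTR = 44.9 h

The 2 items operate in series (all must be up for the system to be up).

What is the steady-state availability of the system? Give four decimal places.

0.9978

A(C1) = MTBF/(MTBF+MTTR) = 29740/(29740+2.7) = 0.999909
A(C2) = MTBF/(MTBF+MTTR) = 21234/(21234+44.9) = 0.997890
Series availability: 0.999909 × 0.997890 = 0.9978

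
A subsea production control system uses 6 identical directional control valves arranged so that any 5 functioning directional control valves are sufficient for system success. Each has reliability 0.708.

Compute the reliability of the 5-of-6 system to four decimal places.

0.4376

R = Σ_{i=5}^{6} C(6,i) p^i (1−p)^{6−i} with p = 0.708
C(6,5)·0.708^5·0.292^1 = 0.311674
C(6,6)·0.708^6·0.292^0 = 0.125950
Sum = 0.4376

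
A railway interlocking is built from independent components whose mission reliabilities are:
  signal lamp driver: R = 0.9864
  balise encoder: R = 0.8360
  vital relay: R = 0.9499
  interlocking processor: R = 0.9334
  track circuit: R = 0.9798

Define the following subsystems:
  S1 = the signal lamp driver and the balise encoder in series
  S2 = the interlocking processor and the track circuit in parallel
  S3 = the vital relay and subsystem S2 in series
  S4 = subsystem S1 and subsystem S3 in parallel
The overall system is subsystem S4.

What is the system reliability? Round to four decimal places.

0.9910

Series (signal lamp driver and balise encoder): 0.986400 × 0.836000 = 0.824630
Parallel (interlocking processor and track circuit): 1 − (1 − 0.933400)(1 − 0.979800) = 0.998655
Series (vital relay and [0.998655]): 0.949900 × 0.998655 = 0.948622
Parallel ([0.824630] and [0.948622]): 1 − (1 − 0.824630)(1 − 0.948622) = 0.9910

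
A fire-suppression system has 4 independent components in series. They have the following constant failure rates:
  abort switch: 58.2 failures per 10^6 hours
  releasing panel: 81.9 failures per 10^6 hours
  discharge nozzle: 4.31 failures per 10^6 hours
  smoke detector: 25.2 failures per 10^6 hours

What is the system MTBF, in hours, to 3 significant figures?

Series of exponential components: λ_sys = Σ λ_i
λ_sys = 0.0000582 + 0.0000819 + 0.00000431 + 0.0000252 = 1.6961e-04 /h
MTBF = 1 / λ_sys = 5900 h

5900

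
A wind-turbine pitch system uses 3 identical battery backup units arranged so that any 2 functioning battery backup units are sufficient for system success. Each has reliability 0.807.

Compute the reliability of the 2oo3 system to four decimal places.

R = Σ_{i=2}^{3} C(3,i) p^i (1−p)^{3−i} with p = 0.807
C(3,2)·0.807^2·0.193^1 = 0.377073
C(3,3)·0.807^3·0.193^0 = 0.525558
Sum = 0.9026

0.9026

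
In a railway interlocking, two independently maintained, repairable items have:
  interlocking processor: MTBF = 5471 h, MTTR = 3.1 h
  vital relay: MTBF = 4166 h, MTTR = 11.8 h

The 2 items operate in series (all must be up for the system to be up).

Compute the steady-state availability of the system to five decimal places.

A(interlocking processor) = MTBF/(MTBF+MTTR) = 5471/(5471+3.1) = 0.999434
A(vital relay) = MTBF/(MTBF+MTTR) = 4166/(4166+11.8) = 0.997176
Series availability: 0.999434 × 0.997176 = 0.99661

0.99661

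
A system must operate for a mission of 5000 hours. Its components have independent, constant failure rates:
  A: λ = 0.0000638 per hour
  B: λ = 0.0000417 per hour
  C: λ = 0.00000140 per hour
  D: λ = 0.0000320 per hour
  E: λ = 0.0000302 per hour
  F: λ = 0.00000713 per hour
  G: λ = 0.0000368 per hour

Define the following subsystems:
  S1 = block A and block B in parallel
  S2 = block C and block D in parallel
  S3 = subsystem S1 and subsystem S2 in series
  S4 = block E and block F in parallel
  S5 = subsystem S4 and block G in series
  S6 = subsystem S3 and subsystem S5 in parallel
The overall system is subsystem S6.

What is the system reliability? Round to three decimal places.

R(A) = exp(−0.0000638 × 5000) = 0.72688
R(B) = exp(−0.0000417 × 5000) = 0.81180
R(C) = exp(−0.00000140 × 5000) = 0.99302
R(D) = exp(−0.0000320 × 5000) = 0.85214
R(E) = exp(−0.0000302 × 5000) = 0.85985
R(F) = exp(−0.00000713 × 5000) = 0.96498
R(G) = exp(−0.0000368 × 5000) = 0.83194
Parallel (A and B): 1 − (1 − 0.72688)(1 − 0.81180) = 0.94860
Parallel (C and D): 1 − (1 − 0.99302)(1 − 0.85214) = 0.99897
Series ([0.94860] and [0.99897]): 0.94860 × 0.99897 = 0.94762
Parallel (E and F): 1 − (1 − 0.85985)(1 − 0.96498) = 0.99509
Series ([0.99509] and G): 0.99509 × 0.83194 = 0.82786
Parallel ([0.94762] and [0.82786]): 1 − (1 − 0.94762)(1 − 0.82786) = 0.991

0.991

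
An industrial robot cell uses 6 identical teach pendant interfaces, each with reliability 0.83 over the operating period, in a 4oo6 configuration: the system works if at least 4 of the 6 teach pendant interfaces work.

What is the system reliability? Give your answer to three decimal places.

R = Σ_{i=4}^{6} C(6,i) p^i (1−p)^{6−i} with p = 0.83
C(6,4)·0.83^4·0.17^2 = 0.20573
C(6,5)·0.83^5·0.17^1 = 0.40178
C(6,6)·0.83^6·0.17^0 = 0.32694
Sum = 0.934

0.934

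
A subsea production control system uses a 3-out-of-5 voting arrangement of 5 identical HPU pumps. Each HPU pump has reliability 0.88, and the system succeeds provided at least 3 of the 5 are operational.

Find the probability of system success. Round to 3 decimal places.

R = Σ_{i=3}^{5} C(5,i) p^i (1−p)^{5−i} with p = 0.88
C(5,3)·0.88^3·0.12^2 = 0.09813
C(5,4)·0.88^4·0.12^1 = 0.35982
C(5,5)·0.88^5·0.12^0 = 0.52773
Sum = 0.986

0.986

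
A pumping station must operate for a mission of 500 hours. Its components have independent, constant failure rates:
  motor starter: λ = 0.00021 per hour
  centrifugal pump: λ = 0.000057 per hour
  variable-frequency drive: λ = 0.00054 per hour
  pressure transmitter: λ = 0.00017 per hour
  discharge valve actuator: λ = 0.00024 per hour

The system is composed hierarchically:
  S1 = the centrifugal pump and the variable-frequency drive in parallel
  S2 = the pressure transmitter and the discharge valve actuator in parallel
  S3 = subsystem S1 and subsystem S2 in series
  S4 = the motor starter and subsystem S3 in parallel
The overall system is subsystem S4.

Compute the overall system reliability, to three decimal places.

0.998

R(motor starter) = exp(−0.00021 × 500) = 0.90032
R(centrifugal pump) = exp(−0.000057 × 500) = 0.97190
R(variable-frequency drive) = exp(−0.00054 × 500) = 0.76338
R(pressure transmitter) = exp(−0.00017 × 500) = 0.91851
R(discharge valve actuator) = exp(−0.00024 × 500) = 0.88692
Parallel (centrifugal pump and variable-frequency drive): 1 − (1 − 0.97190)(1 − 0.76338) = 0.99335
Parallel (pressure transmitter and discharge valve actuator): 1 − (1 − 0.91851)(1 − 0.88692) = 0.99079
Series ([0.99335] and [0.99079]): 0.99335 × 0.99079 = 0.98420
Parallel (motor starter and [0.98420]): 1 − (1 − 0.90032)(1 − 0.98420) = 0.998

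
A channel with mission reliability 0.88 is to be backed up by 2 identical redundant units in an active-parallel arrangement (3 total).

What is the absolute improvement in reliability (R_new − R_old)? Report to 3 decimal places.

R_before = 0.88
R_after = 1 − (1 − 0.88)^3 = 0.998
ΔR = 0.998 − 0.88 = 0.118

0.118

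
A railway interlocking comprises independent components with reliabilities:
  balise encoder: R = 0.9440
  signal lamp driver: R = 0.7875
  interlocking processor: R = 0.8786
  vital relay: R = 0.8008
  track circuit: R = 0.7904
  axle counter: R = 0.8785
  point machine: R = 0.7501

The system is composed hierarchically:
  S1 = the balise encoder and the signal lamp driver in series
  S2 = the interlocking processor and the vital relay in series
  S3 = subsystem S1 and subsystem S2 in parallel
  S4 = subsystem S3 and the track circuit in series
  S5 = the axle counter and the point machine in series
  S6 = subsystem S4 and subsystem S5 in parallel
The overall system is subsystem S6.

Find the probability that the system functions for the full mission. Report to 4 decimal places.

Series (balise encoder and signal lamp driver): 0.944000 × 0.787500 = 0.743400
Series (interlocking processor and vital relay): 0.878600 × 0.800800 = 0.703583
Parallel ([0.743400] and [0.703583]): 1 − (1 − 0.743400)(1 − 0.703583) = 0.923939
Series ([0.923939] and track circuit): 0.923939 × 0.790400 = 0.730281
Series (axle counter and point machine): 0.878500 × 0.750100 = 0.658963
Parallel ([0.730281] and [0.658963]): 1 − (1 − 0.730281)(1 − 0.658963) = 0.9080

0.9080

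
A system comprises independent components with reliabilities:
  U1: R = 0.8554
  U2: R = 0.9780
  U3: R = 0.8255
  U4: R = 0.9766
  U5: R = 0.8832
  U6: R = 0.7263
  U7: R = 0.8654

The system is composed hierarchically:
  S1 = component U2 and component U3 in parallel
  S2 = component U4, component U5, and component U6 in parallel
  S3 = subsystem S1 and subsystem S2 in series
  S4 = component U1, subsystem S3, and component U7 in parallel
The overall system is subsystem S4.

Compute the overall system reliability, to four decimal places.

Parallel (U2 and U3): 1 − (1 − 0.978000)(1 − 0.825500) = 0.996161
Parallel (U4, U5, and U6): 1 − (1 − 0.976600)(1 − 0.883200)(1 − 0.726300) = 0.999252
Series ([0.996161] and [0.999252]): 0.996161 × 0.999252 = 0.995416
Parallel (U1, [0.995416], and U7): 1 − (1 − 0.855400)(1 − 0.995416)(1 − 0.865400) = 0.9999

0.9999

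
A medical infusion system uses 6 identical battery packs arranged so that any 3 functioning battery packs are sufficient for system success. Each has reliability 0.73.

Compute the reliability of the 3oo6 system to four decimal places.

R = Σ_{i=3}^{6} C(6,i) p^i (1−p)^{6−i} with p = 0.73
C(6,3)·0.73^3·0.27^3 = 0.153140
C(6,4)·0.73^4·0.27^2 = 0.310535
C(6,5)·0.73^5·0.27^1 = 0.335838
C(6,6)·0.73^6·0.27^0 = 0.151334
Sum = 0.9508

0.9508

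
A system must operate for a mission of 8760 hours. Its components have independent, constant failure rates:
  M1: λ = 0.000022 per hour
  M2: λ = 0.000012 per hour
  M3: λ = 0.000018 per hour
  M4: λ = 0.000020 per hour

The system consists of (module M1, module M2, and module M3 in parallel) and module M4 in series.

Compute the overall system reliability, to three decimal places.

0.837

R(M1) = exp(−0.000022 × 8760) = 0.82471
R(M2) = exp(−0.000012 × 8760) = 0.90022
R(M3) = exp(−0.000018 × 8760) = 0.85412
R(M4) = exp(−0.000020 × 8760) = 0.83929
Parallel (M1, M2, and M3): 1 − (1 − 0.82471)(1 − 0.90022)(1 − 0.85412) = 0.99745
Series ([0.99745] and M4): 0.99745 × 0.83929 = 0.837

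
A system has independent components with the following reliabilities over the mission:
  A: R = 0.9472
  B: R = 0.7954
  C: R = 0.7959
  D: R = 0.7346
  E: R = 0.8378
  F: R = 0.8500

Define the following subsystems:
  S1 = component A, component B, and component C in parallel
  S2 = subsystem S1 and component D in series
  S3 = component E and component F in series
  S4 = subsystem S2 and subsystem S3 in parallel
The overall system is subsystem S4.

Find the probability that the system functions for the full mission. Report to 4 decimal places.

Parallel (A, B, and C): 1 − (1 − 0.947200)(1 − 0.795400)(1 − 0.795900) = 0.997795
Series ([0.997795] and D): 0.997795 × 0.734600 = 0.732980
Series (E and F): 0.837800 × 0.850000 = 0.712130
Parallel ([0.732980] and [0.712130]): 1 − (1 − 0.732980)(1 − 0.712130) = 0.9231

0.9231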